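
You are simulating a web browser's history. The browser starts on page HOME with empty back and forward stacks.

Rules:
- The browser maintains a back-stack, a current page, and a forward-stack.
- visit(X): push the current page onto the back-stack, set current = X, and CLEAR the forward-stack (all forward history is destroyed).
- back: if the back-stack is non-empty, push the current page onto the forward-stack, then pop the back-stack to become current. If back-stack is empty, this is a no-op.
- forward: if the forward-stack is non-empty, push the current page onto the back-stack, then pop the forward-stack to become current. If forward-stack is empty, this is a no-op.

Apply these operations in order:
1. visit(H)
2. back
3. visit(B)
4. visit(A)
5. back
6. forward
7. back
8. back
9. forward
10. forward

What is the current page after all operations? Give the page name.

Answer: A

Derivation:
After 1 (visit(H)): cur=H back=1 fwd=0
After 2 (back): cur=HOME back=0 fwd=1
After 3 (visit(B)): cur=B back=1 fwd=0
After 4 (visit(A)): cur=A back=2 fwd=0
After 5 (back): cur=B back=1 fwd=1
After 6 (forward): cur=A back=2 fwd=0
After 7 (back): cur=B back=1 fwd=1
After 8 (back): cur=HOME back=0 fwd=2
After 9 (forward): cur=B back=1 fwd=1
After 10 (forward): cur=A back=2 fwd=0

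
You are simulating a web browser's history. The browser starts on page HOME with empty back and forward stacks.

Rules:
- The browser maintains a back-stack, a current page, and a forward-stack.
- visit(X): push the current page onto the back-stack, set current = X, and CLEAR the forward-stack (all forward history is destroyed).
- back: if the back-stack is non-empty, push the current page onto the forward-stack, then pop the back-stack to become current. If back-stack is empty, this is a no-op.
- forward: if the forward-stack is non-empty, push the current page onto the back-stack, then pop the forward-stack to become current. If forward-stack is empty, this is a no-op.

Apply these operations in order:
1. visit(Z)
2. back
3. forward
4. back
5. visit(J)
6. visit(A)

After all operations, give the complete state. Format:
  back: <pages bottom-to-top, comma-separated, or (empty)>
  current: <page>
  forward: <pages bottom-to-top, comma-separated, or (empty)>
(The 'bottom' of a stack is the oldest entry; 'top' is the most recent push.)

After 1 (visit(Z)): cur=Z back=1 fwd=0
After 2 (back): cur=HOME back=0 fwd=1
After 3 (forward): cur=Z back=1 fwd=0
After 4 (back): cur=HOME back=0 fwd=1
After 5 (visit(J)): cur=J back=1 fwd=0
After 6 (visit(A)): cur=A back=2 fwd=0

Answer: back: HOME,J
current: A
forward: (empty)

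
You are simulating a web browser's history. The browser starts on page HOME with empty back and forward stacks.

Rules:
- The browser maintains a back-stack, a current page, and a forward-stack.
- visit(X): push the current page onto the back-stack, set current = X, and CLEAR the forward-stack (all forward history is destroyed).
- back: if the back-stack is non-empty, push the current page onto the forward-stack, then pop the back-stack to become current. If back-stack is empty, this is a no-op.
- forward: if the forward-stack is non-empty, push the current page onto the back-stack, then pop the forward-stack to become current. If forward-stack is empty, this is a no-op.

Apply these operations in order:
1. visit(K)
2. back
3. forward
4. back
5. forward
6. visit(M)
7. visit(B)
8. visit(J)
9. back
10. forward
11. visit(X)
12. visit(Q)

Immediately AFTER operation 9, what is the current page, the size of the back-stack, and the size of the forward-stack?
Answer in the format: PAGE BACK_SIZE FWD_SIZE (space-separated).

After 1 (visit(K)): cur=K back=1 fwd=0
After 2 (back): cur=HOME back=0 fwd=1
After 3 (forward): cur=K back=1 fwd=0
After 4 (back): cur=HOME back=0 fwd=1
After 5 (forward): cur=K back=1 fwd=0
After 6 (visit(M)): cur=M back=2 fwd=0
After 7 (visit(B)): cur=B back=3 fwd=0
After 8 (visit(J)): cur=J back=4 fwd=0
After 9 (back): cur=B back=3 fwd=1

B 3 1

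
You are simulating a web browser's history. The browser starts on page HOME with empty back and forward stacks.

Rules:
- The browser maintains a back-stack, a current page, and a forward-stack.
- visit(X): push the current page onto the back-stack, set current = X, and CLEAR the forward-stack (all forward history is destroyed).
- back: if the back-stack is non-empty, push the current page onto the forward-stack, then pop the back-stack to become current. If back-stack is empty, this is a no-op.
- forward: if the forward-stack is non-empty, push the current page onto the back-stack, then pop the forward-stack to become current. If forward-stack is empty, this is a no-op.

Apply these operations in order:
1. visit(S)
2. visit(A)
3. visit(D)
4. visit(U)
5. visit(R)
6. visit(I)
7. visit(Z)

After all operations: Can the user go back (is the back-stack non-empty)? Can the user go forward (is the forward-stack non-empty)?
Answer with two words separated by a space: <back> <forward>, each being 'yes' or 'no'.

Answer: yes no

Derivation:
After 1 (visit(S)): cur=S back=1 fwd=0
After 2 (visit(A)): cur=A back=2 fwd=0
After 3 (visit(D)): cur=D back=3 fwd=0
After 4 (visit(U)): cur=U back=4 fwd=0
After 5 (visit(R)): cur=R back=5 fwd=0
After 6 (visit(I)): cur=I back=6 fwd=0
After 7 (visit(Z)): cur=Z back=7 fwd=0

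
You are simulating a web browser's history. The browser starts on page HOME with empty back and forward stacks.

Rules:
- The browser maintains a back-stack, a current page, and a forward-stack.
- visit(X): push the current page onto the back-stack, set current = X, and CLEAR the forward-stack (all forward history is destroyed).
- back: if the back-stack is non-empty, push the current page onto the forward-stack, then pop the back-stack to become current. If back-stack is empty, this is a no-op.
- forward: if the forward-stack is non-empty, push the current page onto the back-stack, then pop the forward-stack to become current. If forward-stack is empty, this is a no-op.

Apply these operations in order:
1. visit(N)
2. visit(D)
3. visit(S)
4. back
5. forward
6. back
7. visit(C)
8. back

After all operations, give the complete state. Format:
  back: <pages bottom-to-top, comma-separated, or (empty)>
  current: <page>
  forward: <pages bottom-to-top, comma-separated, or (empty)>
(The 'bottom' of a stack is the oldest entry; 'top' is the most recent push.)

Answer: back: HOME,N
current: D
forward: C

Derivation:
After 1 (visit(N)): cur=N back=1 fwd=0
After 2 (visit(D)): cur=D back=2 fwd=0
After 3 (visit(S)): cur=S back=3 fwd=0
After 4 (back): cur=D back=2 fwd=1
After 5 (forward): cur=S back=3 fwd=0
After 6 (back): cur=D back=2 fwd=1
After 7 (visit(C)): cur=C back=3 fwd=0
After 8 (back): cur=D back=2 fwd=1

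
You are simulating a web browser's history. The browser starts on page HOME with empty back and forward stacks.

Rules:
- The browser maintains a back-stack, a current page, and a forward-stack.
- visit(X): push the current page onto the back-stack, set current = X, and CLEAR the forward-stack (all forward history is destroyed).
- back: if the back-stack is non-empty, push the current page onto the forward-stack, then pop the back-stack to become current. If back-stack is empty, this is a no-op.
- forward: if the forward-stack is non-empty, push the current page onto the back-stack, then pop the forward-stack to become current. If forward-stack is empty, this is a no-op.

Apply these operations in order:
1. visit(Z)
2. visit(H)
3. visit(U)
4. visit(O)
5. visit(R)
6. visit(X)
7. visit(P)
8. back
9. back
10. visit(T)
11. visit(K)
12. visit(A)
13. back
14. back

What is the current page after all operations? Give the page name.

After 1 (visit(Z)): cur=Z back=1 fwd=0
After 2 (visit(H)): cur=H back=2 fwd=0
After 3 (visit(U)): cur=U back=3 fwd=0
After 4 (visit(O)): cur=O back=4 fwd=0
After 5 (visit(R)): cur=R back=5 fwd=0
After 6 (visit(X)): cur=X back=6 fwd=0
After 7 (visit(P)): cur=P back=7 fwd=0
After 8 (back): cur=X back=6 fwd=1
After 9 (back): cur=R back=5 fwd=2
After 10 (visit(T)): cur=T back=6 fwd=0
After 11 (visit(K)): cur=K back=7 fwd=0
After 12 (visit(A)): cur=A back=8 fwd=0
After 13 (back): cur=K back=7 fwd=1
After 14 (back): cur=T back=6 fwd=2

Answer: T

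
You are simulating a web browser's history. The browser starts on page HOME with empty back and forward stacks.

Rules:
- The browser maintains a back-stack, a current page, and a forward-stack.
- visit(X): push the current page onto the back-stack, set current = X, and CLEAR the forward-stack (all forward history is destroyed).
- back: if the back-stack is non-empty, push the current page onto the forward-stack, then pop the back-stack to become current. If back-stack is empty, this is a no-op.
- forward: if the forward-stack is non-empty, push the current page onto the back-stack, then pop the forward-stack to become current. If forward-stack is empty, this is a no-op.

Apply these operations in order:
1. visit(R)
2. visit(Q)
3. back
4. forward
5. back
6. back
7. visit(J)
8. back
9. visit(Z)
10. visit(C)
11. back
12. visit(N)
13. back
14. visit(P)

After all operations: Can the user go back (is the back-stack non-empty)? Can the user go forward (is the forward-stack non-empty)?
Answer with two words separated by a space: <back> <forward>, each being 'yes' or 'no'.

Answer: yes no

Derivation:
After 1 (visit(R)): cur=R back=1 fwd=0
After 2 (visit(Q)): cur=Q back=2 fwd=0
After 3 (back): cur=R back=1 fwd=1
After 4 (forward): cur=Q back=2 fwd=0
After 5 (back): cur=R back=1 fwd=1
After 6 (back): cur=HOME back=0 fwd=2
After 7 (visit(J)): cur=J back=1 fwd=0
After 8 (back): cur=HOME back=0 fwd=1
After 9 (visit(Z)): cur=Z back=1 fwd=0
After 10 (visit(C)): cur=C back=2 fwd=0
After 11 (back): cur=Z back=1 fwd=1
After 12 (visit(N)): cur=N back=2 fwd=0
After 13 (back): cur=Z back=1 fwd=1
After 14 (visit(P)): cur=P back=2 fwd=0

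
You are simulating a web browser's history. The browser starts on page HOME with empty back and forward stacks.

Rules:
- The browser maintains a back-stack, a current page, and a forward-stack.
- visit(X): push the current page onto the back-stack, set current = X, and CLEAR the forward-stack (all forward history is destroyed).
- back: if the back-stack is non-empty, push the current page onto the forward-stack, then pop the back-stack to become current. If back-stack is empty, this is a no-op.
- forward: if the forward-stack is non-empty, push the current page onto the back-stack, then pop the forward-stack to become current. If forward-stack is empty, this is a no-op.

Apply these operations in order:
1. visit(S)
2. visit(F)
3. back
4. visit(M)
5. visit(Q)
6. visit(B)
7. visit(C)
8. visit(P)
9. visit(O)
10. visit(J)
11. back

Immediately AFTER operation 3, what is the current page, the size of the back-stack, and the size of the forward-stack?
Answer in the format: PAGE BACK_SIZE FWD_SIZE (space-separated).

After 1 (visit(S)): cur=S back=1 fwd=0
After 2 (visit(F)): cur=F back=2 fwd=0
After 3 (back): cur=S back=1 fwd=1

S 1 1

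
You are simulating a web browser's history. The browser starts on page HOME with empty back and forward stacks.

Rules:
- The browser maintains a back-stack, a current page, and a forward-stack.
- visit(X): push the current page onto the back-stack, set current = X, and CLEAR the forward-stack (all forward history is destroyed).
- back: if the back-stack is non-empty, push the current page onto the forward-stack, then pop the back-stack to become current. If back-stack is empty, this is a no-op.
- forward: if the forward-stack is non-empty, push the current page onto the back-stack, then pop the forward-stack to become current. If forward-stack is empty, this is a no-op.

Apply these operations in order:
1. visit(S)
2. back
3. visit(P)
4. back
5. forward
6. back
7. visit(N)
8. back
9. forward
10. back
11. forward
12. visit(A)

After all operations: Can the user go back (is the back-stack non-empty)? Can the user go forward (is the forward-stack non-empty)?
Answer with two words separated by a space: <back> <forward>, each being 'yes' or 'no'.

After 1 (visit(S)): cur=S back=1 fwd=0
After 2 (back): cur=HOME back=0 fwd=1
After 3 (visit(P)): cur=P back=1 fwd=0
After 4 (back): cur=HOME back=0 fwd=1
After 5 (forward): cur=P back=1 fwd=0
After 6 (back): cur=HOME back=0 fwd=1
After 7 (visit(N)): cur=N back=1 fwd=0
After 8 (back): cur=HOME back=0 fwd=1
After 9 (forward): cur=N back=1 fwd=0
After 10 (back): cur=HOME back=0 fwd=1
After 11 (forward): cur=N back=1 fwd=0
After 12 (visit(A)): cur=A back=2 fwd=0

Answer: yes no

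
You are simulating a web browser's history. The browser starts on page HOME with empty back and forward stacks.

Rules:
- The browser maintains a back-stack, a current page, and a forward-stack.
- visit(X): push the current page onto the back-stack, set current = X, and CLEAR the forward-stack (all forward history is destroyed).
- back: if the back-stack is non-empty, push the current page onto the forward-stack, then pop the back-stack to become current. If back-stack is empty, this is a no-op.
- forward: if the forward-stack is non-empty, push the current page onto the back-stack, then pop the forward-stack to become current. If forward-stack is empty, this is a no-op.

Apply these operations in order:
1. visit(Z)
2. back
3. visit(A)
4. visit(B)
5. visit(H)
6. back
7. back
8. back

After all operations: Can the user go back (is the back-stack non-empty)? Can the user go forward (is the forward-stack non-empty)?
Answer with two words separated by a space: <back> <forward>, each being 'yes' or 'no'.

After 1 (visit(Z)): cur=Z back=1 fwd=0
After 2 (back): cur=HOME back=0 fwd=1
After 3 (visit(A)): cur=A back=1 fwd=0
After 4 (visit(B)): cur=B back=2 fwd=0
After 5 (visit(H)): cur=H back=3 fwd=0
After 6 (back): cur=B back=2 fwd=1
After 7 (back): cur=A back=1 fwd=2
After 8 (back): cur=HOME back=0 fwd=3

Answer: no yes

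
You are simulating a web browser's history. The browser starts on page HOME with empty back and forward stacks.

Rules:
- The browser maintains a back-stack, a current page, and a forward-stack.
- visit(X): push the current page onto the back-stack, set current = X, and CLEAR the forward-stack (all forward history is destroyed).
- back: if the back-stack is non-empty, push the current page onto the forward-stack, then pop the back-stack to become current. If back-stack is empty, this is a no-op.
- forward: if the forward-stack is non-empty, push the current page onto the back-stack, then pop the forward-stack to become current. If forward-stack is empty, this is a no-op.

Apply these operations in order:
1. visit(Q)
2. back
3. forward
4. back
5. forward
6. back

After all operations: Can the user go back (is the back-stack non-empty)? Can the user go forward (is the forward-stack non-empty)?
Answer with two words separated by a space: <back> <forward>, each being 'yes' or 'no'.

Answer: no yes

Derivation:
After 1 (visit(Q)): cur=Q back=1 fwd=0
After 2 (back): cur=HOME back=0 fwd=1
After 3 (forward): cur=Q back=1 fwd=0
After 4 (back): cur=HOME back=0 fwd=1
After 5 (forward): cur=Q back=1 fwd=0
After 6 (back): cur=HOME back=0 fwd=1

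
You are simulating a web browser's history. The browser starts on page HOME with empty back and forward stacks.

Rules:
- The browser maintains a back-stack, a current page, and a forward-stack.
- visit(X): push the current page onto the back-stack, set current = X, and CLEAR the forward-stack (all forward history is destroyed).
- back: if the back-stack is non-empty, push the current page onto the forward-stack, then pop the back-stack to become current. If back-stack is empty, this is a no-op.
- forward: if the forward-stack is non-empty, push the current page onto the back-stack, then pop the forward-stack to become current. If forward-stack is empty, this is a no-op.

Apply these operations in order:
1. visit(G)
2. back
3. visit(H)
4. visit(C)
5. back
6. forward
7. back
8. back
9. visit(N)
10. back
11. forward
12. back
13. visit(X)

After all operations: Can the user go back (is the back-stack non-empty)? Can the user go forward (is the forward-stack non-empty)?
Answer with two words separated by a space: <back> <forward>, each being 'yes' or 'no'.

Answer: yes no

Derivation:
After 1 (visit(G)): cur=G back=1 fwd=0
After 2 (back): cur=HOME back=0 fwd=1
After 3 (visit(H)): cur=H back=1 fwd=0
After 4 (visit(C)): cur=C back=2 fwd=0
After 5 (back): cur=H back=1 fwd=1
After 6 (forward): cur=C back=2 fwd=0
After 7 (back): cur=H back=1 fwd=1
After 8 (back): cur=HOME back=0 fwd=2
After 9 (visit(N)): cur=N back=1 fwd=0
After 10 (back): cur=HOME back=0 fwd=1
After 11 (forward): cur=N back=1 fwd=0
After 12 (back): cur=HOME back=0 fwd=1
After 13 (visit(X)): cur=X back=1 fwd=0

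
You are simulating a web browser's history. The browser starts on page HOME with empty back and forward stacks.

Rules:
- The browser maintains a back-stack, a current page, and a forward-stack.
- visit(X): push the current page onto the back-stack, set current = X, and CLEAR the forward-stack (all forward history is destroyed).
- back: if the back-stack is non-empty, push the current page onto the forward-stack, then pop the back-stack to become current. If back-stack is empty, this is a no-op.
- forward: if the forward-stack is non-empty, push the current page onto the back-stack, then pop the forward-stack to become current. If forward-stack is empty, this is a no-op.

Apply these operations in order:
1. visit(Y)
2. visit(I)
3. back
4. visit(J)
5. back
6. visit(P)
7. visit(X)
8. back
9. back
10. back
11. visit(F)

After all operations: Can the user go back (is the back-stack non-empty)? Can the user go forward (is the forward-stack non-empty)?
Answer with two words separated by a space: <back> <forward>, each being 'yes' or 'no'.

After 1 (visit(Y)): cur=Y back=1 fwd=0
After 2 (visit(I)): cur=I back=2 fwd=0
After 3 (back): cur=Y back=1 fwd=1
After 4 (visit(J)): cur=J back=2 fwd=0
After 5 (back): cur=Y back=1 fwd=1
After 6 (visit(P)): cur=P back=2 fwd=0
After 7 (visit(X)): cur=X back=3 fwd=0
After 8 (back): cur=P back=2 fwd=1
After 9 (back): cur=Y back=1 fwd=2
After 10 (back): cur=HOME back=0 fwd=3
After 11 (visit(F)): cur=F back=1 fwd=0

Answer: yes no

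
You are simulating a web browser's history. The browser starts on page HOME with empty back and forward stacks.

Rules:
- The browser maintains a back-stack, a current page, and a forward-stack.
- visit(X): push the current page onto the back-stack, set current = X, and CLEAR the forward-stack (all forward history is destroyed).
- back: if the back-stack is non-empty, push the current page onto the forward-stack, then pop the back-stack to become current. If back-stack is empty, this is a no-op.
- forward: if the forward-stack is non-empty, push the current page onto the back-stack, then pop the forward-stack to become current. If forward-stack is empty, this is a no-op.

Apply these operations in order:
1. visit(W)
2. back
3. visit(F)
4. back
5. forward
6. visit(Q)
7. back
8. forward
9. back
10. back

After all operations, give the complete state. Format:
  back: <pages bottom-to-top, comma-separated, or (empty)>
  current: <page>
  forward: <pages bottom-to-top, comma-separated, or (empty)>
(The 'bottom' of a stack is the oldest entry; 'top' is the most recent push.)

Answer: back: (empty)
current: HOME
forward: Q,F

Derivation:
After 1 (visit(W)): cur=W back=1 fwd=0
After 2 (back): cur=HOME back=0 fwd=1
After 3 (visit(F)): cur=F back=1 fwd=0
After 4 (back): cur=HOME back=0 fwd=1
After 5 (forward): cur=F back=1 fwd=0
After 6 (visit(Q)): cur=Q back=2 fwd=0
After 7 (back): cur=F back=1 fwd=1
After 8 (forward): cur=Q back=2 fwd=0
After 9 (back): cur=F back=1 fwd=1
After 10 (back): cur=HOME back=0 fwd=2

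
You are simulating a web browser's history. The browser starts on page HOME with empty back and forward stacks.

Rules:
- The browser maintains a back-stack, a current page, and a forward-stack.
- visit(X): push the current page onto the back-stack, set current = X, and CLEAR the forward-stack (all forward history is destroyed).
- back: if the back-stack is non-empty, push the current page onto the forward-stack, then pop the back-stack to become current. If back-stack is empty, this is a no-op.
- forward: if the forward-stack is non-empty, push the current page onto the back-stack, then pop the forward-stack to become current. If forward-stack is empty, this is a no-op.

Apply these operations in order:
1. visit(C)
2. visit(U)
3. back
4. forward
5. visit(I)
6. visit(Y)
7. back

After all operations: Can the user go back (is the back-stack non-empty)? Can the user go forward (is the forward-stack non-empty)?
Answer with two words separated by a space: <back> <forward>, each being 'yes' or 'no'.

Answer: yes yes

Derivation:
After 1 (visit(C)): cur=C back=1 fwd=0
After 2 (visit(U)): cur=U back=2 fwd=0
After 3 (back): cur=C back=1 fwd=1
After 4 (forward): cur=U back=2 fwd=0
After 5 (visit(I)): cur=I back=3 fwd=0
After 6 (visit(Y)): cur=Y back=4 fwd=0
After 7 (back): cur=I back=3 fwd=1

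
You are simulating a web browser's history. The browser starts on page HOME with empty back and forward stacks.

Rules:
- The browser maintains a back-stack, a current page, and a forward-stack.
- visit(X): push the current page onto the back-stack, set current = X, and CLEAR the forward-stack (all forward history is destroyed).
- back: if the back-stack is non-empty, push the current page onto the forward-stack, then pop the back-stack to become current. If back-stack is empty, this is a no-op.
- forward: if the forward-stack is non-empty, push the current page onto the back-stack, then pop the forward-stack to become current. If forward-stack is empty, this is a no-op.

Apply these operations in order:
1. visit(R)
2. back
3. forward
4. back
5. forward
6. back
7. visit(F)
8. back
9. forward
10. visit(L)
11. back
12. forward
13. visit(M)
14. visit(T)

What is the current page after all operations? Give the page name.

After 1 (visit(R)): cur=R back=1 fwd=0
After 2 (back): cur=HOME back=0 fwd=1
After 3 (forward): cur=R back=1 fwd=0
After 4 (back): cur=HOME back=0 fwd=1
After 5 (forward): cur=R back=1 fwd=0
After 6 (back): cur=HOME back=0 fwd=1
After 7 (visit(F)): cur=F back=1 fwd=0
After 8 (back): cur=HOME back=0 fwd=1
After 9 (forward): cur=F back=1 fwd=0
After 10 (visit(L)): cur=L back=2 fwd=0
After 11 (back): cur=F back=1 fwd=1
After 12 (forward): cur=L back=2 fwd=0
After 13 (visit(M)): cur=M back=3 fwd=0
After 14 (visit(T)): cur=T back=4 fwd=0

Answer: T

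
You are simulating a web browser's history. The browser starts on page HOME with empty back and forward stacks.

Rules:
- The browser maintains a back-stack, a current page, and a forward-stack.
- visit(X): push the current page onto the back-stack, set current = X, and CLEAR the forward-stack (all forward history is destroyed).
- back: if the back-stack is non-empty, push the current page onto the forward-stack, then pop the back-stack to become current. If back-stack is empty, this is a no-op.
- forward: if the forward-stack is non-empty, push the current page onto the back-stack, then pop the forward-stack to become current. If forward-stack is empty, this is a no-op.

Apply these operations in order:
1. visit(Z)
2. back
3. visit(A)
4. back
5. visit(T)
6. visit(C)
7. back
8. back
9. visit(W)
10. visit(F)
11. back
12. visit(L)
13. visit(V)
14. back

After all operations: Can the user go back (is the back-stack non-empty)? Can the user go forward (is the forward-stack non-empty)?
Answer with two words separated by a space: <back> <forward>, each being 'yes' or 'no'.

Answer: yes yes

Derivation:
After 1 (visit(Z)): cur=Z back=1 fwd=0
After 2 (back): cur=HOME back=0 fwd=1
After 3 (visit(A)): cur=A back=1 fwd=0
After 4 (back): cur=HOME back=0 fwd=1
After 5 (visit(T)): cur=T back=1 fwd=0
After 6 (visit(C)): cur=C back=2 fwd=0
After 7 (back): cur=T back=1 fwd=1
After 8 (back): cur=HOME back=0 fwd=2
After 9 (visit(W)): cur=W back=1 fwd=0
After 10 (visit(F)): cur=F back=2 fwd=0
After 11 (back): cur=W back=1 fwd=1
After 12 (visit(L)): cur=L back=2 fwd=0
After 13 (visit(V)): cur=V back=3 fwd=0
After 14 (back): cur=L back=2 fwd=1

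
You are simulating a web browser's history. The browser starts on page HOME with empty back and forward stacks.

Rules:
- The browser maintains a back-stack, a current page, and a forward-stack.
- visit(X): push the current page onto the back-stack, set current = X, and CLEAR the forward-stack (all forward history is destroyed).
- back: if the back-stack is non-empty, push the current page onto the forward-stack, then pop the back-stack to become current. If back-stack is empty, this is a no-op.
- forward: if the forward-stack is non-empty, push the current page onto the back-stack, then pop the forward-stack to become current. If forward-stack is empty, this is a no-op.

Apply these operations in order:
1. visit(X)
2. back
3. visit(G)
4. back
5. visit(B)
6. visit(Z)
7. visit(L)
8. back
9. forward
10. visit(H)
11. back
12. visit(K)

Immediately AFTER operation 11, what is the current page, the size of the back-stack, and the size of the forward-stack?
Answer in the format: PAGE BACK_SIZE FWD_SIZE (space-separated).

After 1 (visit(X)): cur=X back=1 fwd=0
After 2 (back): cur=HOME back=0 fwd=1
After 3 (visit(G)): cur=G back=1 fwd=0
After 4 (back): cur=HOME back=0 fwd=1
After 5 (visit(B)): cur=B back=1 fwd=0
After 6 (visit(Z)): cur=Z back=2 fwd=0
After 7 (visit(L)): cur=L back=3 fwd=0
After 8 (back): cur=Z back=2 fwd=1
After 9 (forward): cur=L back=3 fwd=0
After 10 (visit(H)): cur=H back=4 fwd=0
After 11 (back): cur=L back=3 fwd=1

L 3 1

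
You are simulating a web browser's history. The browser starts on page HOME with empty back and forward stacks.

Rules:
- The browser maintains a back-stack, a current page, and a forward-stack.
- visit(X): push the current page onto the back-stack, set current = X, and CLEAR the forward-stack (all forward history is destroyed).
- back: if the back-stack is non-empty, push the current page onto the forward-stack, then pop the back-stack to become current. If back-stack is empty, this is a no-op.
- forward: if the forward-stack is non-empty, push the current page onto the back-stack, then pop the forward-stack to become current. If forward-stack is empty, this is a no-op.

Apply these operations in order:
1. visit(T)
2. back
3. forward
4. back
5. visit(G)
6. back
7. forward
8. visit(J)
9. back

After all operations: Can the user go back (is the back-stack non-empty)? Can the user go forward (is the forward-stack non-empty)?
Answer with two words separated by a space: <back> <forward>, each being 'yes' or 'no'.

Answer: yes yes

Derivation:
After 1 (visit(T)): cur=T back=1 fwd=0
After 2 (back): cur=HOME back=0 fwd=1
After 3 (forward): cur=T back=1 fwd=0
After 4 (back): cur=HOME back=0 fwd=1
After 5 (visit(G)): cur=G back=1 fwd=0
After 6 (back): cur=HOME back=0 fwd=1
After 7 (forward): cur=G back=1 fwd=0
After 8 (visit(J)): cur=J back=2 fwd=0
After 9 (back): cur=G back=1 fwd=1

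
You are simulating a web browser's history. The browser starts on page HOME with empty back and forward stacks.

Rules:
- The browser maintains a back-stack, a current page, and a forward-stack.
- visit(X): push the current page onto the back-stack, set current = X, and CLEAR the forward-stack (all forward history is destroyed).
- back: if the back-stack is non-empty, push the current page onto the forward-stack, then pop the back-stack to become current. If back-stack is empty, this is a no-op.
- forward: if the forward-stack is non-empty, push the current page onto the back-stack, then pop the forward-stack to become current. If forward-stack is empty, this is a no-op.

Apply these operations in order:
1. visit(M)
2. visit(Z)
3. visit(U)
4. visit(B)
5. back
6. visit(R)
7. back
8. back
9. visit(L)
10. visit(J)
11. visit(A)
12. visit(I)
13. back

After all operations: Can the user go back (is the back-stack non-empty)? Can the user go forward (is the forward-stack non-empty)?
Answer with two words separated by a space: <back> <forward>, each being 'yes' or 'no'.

After 1 (visit(M)): cur=M back=1 fwd=0
After 2 (visit(Z)): cur=Z back=2 fwd=0
After 3 (visit(U)): cur=U back=3 fwd=0
After 4 (visit(B)): cur=B back=4 fwd=0
After 5 (back): cur=U back=3 fwd=1
After 6 (visit(R)): cur=R back=4 fwd=0
After 7 (back): cur=U back=3 fwd=1
After 8 (back): cur=Z back=2 fwd=2
After 9 (visit(L)): cur=L back=3 fwd=0
After 10 (visit(J)): cur=J back=4 fwd=0
After 11 (visit(A)): cur=A back=5 fwd=0
After 12 (visit(I)): cur=I back=6 fwd=0
After 13 (back): cur=A back=5 fwd=1

Answer: yes yes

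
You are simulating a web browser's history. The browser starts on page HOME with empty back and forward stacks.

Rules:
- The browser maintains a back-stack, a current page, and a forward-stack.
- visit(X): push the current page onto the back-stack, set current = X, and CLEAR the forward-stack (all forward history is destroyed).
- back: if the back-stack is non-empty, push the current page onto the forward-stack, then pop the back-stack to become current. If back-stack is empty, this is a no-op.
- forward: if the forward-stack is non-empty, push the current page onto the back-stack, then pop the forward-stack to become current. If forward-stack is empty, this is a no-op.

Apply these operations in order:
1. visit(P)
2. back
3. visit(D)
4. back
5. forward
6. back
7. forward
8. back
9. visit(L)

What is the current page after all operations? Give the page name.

After 1 (visit(P)): cur=P back=1 fwd=0
After 2 (back): cur=HOME back=0 fwd=1
After 3 (visit(D)): cur=D back=1 fwd=0
After 4 (back): cur=HOME back=0 fwd=1
After 5 (forward): cur=D back=1 fwd=0
After 6 (back): cur=HOME back=0 fwd=1
After 7 (forward): cur=D back=1 fwd=0
After 8 (back): cur=HOME back=0 fwd=1
After 9 (visit(L)): cur=L back=1 fwd=0

Answer: L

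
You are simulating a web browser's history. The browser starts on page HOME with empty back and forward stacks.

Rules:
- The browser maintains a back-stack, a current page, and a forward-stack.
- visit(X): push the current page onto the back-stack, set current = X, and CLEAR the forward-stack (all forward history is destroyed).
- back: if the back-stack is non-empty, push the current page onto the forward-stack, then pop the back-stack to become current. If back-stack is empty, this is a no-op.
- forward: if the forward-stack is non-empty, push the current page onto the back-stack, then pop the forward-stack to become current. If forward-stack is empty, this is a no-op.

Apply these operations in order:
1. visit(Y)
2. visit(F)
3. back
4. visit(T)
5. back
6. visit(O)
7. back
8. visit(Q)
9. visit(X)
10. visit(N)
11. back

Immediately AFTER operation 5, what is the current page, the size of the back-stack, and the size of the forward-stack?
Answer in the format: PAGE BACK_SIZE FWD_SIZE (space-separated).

After 1 (visit(Y)): cur=Y back=1 fwd=0
After 2 (visit(F)): cur=F back=2 fwd=0
After 3 (back): cur=Y back=1 fwd=1
After 4 (visit(T)): cur=T back=2 fwd=0
After 5 (back): cur=Y back=1 fwd=1

Y 1 1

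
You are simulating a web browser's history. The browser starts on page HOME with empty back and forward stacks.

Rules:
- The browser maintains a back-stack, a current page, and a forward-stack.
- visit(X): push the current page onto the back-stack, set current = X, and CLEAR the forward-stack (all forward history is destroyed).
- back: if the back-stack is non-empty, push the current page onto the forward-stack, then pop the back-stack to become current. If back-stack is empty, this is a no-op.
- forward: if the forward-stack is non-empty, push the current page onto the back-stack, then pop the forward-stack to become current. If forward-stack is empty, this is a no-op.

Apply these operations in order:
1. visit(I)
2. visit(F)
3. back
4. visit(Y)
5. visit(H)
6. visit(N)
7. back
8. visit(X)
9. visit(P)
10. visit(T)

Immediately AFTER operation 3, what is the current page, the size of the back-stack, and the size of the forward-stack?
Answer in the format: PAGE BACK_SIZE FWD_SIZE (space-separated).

After 1 (visit(I)): cur=I back=1 fwd=0
After 2 (visit(F)): cur=F back=2 fwd=0
After 3 (back): cur=I back=1 fwd=1

I 1 1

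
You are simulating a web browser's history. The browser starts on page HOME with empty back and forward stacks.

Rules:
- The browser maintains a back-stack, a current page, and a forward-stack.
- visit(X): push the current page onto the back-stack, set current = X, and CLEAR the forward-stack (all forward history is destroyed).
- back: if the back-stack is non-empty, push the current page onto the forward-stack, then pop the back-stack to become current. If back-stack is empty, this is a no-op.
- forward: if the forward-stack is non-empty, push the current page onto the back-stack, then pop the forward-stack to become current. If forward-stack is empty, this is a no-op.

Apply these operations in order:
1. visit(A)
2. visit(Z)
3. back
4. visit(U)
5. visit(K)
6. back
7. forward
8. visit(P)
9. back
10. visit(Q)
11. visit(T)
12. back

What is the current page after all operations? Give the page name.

Answer: Q

Derivation:
After 1 (visit(A)): cur=A back=1 fwd=0
After 2 (visit(Z)): cur=Z back=2 fwd=0
After 3 (back): cur=A back=1 fwd=1
After 4 (visit(U)): cur=U back=2 fwd=0
After 5 (visit(K)): cur=K back=3 fwd=0
After 6 (back): cur=U back=2 fwd=1
After 7 (forward): cur=K back=3 fwd=0
After 8 (visit(P)): cur=P back=4 fwd=0
After 9 (back): cur=K back=3 fwd=1
After 10 (visit(Q)): cur=Q back=4 fwd=0
After 11 (visit(T)): cur=T back=5 fwd=0
After 12 (back): cur=Q back=4 fwd=1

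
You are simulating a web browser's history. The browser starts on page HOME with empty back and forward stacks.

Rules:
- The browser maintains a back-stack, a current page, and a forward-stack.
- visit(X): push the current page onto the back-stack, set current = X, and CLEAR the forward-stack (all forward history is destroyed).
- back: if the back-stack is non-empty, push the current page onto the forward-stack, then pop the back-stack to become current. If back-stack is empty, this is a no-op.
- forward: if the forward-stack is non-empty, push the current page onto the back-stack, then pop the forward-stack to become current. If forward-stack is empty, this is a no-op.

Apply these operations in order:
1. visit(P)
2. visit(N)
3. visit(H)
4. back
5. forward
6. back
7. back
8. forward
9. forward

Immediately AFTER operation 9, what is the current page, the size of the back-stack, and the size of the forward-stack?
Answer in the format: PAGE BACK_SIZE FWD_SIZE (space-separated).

After 1 (visit(P)): cur=P back=1 fwd=0
After 2 (visit(N)): cur=N back=2 fwd=0
After 3 (visit(H)): cur=H back=3 fwd=0
After 4 (back): cur=N back=2 fwd=1
After 5 (forward): cur=H back=3 fwd=0
After 6 (back): cur=N back=2 fwd=1
After 7 (back): cur=P back=1 fwd=2
After 8 (forward): cur=N back=2 fwd=1
After 9 (forward): cur=H back=3 fwd=0

H 3 0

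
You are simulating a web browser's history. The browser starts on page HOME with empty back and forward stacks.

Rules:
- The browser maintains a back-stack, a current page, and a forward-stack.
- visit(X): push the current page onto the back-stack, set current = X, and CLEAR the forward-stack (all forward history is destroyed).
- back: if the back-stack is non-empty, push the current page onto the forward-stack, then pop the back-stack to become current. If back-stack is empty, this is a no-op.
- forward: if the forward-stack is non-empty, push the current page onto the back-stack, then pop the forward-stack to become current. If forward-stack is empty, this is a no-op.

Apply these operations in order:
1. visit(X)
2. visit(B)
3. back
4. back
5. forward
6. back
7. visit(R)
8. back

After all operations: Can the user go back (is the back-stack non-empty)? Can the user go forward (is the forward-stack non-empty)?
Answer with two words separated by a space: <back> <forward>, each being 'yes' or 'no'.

Answer: no yes

Derivation:
After 1 (visit(X)): cur=X back=1 fwd=0
After 2 (visit(B)): cur=B back=2 fwd=0
After 3 (back): cur=X back=1 fwd=1
After 4 (back): cur=HOME back=0 fwd=2
After 5 (forward): cur=X back=1 fwd=1
After 6 (back): cur=HOME back=0 fwd=2
After 7 (visit(R)): cur=R back=1 fwd=0
After 8 (back): cur=HOME back=0 fwd=1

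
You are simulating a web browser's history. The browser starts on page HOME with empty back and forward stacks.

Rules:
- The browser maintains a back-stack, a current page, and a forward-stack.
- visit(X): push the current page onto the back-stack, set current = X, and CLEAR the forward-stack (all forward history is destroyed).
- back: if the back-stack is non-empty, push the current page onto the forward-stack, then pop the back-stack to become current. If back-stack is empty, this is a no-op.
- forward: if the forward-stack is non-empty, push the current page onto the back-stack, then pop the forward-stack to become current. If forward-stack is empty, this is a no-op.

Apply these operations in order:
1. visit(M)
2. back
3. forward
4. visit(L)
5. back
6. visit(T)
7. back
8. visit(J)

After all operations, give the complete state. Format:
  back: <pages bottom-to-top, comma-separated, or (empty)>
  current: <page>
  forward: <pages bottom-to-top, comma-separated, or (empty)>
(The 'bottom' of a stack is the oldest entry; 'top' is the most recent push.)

Answer: back: HOME,M
current: J
forward: (empty)

Derivation:
After 1 (visit(M)): cur=M back=1 fwd=0
After 2 (back): cur=HOME back=0 fwd=1
After 3 (forward): cur=M back=1 fwd=0
After 4 (visit(L)): cur=L back=2 fwd=0
After 5 (back): cur=M back=1 fwd=1
After 6 (visit(T)): cur=T back=2 fwd=0
After 7 (back): cur=M back=1 fwd=1
After 8 (visit(J)): cur=J back=2 fwd=0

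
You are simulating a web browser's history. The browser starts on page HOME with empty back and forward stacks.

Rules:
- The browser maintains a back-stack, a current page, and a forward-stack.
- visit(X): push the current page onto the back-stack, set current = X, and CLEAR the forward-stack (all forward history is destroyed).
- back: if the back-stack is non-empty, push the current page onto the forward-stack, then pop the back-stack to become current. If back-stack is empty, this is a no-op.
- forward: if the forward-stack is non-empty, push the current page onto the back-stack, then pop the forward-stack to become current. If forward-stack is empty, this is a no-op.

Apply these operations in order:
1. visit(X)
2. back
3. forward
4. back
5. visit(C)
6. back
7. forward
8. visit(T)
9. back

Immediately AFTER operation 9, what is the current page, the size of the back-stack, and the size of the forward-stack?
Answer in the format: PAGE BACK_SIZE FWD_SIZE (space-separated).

After 1 (visit(X)): cur=X back=1 fwd=0
After 2 (back): cur=HOME back=0 fwd=1
After 3 (forward): cur=X back=1 fwd=0
After 4 (back): cur=HOME back=0 fwd=1
After 5 (visit(C)): cur=C back=1 fwd=0
After 6 (back): cur=HOME back=0 fwd=1
After 7 (forward): cur=C back=1 fwd=0
After 8 (visit(T)): cur=T back=2 fwd=0
After 9 (back): cur=C back=1 fwd=1

C 1 1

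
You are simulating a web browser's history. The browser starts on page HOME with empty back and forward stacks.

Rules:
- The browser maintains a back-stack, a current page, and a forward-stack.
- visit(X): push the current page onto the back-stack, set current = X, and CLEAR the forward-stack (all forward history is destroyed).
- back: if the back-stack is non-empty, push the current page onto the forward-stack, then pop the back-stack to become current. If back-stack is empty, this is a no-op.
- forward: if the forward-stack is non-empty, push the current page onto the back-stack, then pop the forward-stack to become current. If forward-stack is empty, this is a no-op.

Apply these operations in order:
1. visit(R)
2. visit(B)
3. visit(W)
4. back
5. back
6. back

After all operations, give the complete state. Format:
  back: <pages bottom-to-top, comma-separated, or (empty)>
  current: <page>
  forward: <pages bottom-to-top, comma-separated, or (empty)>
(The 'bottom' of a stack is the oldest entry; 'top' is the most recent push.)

After 1 (visit(R)): cur=R back=1 fwd=0
After 2 (visit(B)): cur=B back=2 fwd=0
After 3 (visit(W)): cur=W back=3 fwd=0
After 4 (back): cur=B back=2 fwd=1
After 5 (back): cur=R back=1 fwd=2
After 6 (back): cur=HOME back=0 fwd=3

Answer: back: (empty)
current: HOME
forward: W,B,R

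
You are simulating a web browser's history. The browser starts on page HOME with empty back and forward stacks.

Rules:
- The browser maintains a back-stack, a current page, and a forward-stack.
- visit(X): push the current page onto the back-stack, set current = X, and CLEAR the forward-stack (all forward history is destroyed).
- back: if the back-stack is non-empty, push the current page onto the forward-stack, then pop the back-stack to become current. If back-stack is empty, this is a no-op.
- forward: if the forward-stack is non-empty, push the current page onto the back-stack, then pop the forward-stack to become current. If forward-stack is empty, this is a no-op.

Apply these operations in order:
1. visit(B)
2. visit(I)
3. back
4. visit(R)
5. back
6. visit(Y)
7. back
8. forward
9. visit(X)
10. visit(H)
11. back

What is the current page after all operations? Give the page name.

After 1 (visit(B)): cur=B back=1 fwd=0
After 2 (visit(I)): cur=I back=2 fwd=0
After 3 (back): cur=B back=1 fwd=1
After 4 (visit(R)): cur=R back=2 fwd=0
After 5 (back): cur=B back=1 fwd=1
After 6 (visit(Y)): cur=Y back=2 fwd=0
After 7 (back): cur=B back=1 fwd=1
After 8 (forward): cur=Y back=2 fwd=0
After 9 (visit(X)): cur=X back=3 fwd=0
After 10 (visit(H)): cur=H back=4 fwd=0
After 11 (back): cur=X back=3 fwd=1

Answer: X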